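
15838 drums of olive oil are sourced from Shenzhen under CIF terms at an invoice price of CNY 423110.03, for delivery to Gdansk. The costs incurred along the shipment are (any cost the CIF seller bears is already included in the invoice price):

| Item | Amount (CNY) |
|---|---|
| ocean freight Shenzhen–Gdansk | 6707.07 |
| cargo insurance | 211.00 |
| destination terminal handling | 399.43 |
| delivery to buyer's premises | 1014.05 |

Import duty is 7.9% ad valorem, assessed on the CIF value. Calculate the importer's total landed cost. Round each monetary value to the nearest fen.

Total landed cost: CNY 457949.20

CIF: the seller pays costs through ocean freight and marine insurance to the destination port.
Already in the invoice (seller's account under CIF): freight, insurance — exclude.
The CIF price already equals the CIF value: 423110.03
Import duty = 423110.03 × 7.9% = 33425.69
Buyer bears: destination terminal 399.43 + delivery 1014.05 + duty 33425.69 = 34839.17
Landed cost = invoice 423110.03 + 34839.17 = 457949.20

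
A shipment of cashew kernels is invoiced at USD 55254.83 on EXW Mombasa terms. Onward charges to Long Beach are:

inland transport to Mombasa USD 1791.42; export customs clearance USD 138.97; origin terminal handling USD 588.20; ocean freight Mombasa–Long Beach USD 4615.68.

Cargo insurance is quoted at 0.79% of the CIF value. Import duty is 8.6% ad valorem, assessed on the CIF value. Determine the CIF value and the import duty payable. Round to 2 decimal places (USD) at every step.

CIF value: USD 62885.90; import duty: USD 5408.19

Let C be the CIF value. C = EXW price + pre-shipment costs + freight + 0.79% × C
C − 0.79% × C = 55254.83 + 1791.42 + 138.97 + 588.20 + 4615.68
0.9921 × C = 62389.10
C = 62389.10 / 0.9921 = 62885.90
Insurance premium = 0.79% × 62885.90 = 496.80
Import duty = 62885.90 × 8.6% = 5408.19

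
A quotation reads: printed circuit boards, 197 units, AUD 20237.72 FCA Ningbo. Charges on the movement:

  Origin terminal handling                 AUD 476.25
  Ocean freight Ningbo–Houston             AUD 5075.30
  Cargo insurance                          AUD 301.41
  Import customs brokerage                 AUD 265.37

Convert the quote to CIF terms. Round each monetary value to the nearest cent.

CIF price: AUD 26090.68

Not relevant to the conversion: brokerage — on the buyer under both terms; not part of either seller's price.
From FCA to CIF, the seller additionally bears: origin terminal, freight, insurance.
CIF price = 20237.72 + 476.25 + 5075.30 + 301.41 = 26090.68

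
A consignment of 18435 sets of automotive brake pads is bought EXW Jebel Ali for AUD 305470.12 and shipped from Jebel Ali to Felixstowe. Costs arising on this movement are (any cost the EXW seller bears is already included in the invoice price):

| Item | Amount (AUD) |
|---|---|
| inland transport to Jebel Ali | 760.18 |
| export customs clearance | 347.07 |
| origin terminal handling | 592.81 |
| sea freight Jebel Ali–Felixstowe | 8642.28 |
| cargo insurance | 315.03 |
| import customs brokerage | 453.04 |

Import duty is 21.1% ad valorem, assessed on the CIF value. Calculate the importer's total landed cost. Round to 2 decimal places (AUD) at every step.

Total landed cost: AUD 383283.43

EXW: the seller makes goods available at their premises; the buyer bears all onward costs.
CIF value = EXW price + inland to port + export clearance + origin terminal + freight + insurance = 305470.12 + 760.18 + 347.07 + 592.81 + 8642.28 + 315.03 = 316127.49
Import duty = 316127.49 × 21.1% = 66702.90
Buyer bears: inland to port 760.18 + export clearance 347.07 + origin terminal 592.81 + freight 8642.28 + insurance 315.03 + brokerage 453.04 + duty 66702.90 = 77813.31
Landed cost = invoice 305470.12 + 77813.31 = 383283.43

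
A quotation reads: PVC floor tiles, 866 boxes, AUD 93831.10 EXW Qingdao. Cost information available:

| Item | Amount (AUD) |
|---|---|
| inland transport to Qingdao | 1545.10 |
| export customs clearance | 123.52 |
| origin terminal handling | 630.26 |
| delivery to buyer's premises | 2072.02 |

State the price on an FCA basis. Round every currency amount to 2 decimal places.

FCA price: AUD 95499.72

Not relevant to the conversion: origin terminal, delivery — on the buyer under both terms; not part of either seller's price.
From EXW to FCA, the seller additionally bears: inland to port, export clearance.
FCA price = 93831.10 + 1545.10 + 123.52 = 95499.72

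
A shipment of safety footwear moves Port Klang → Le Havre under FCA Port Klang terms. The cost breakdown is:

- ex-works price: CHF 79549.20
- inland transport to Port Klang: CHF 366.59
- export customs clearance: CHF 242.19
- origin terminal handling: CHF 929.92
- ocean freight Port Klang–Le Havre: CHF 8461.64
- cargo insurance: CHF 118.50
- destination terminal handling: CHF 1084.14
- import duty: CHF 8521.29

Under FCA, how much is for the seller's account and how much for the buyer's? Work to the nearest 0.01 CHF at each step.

FCA: the seller delivers export-cleared goods to the carrier; the buyer bears costs from that point.
Seller's account: goods 79549.20 + inland to port 366.59 + export clearance 242.19 = 80157.98
Buyer's account: origin terminal 929.92 + freight 8461.64 + insurance 118.50 + destination terminal 1084.14 + duty 8521.29 = 19115.49

Seller: CHF 80157.98; buyer: CHF 19115.49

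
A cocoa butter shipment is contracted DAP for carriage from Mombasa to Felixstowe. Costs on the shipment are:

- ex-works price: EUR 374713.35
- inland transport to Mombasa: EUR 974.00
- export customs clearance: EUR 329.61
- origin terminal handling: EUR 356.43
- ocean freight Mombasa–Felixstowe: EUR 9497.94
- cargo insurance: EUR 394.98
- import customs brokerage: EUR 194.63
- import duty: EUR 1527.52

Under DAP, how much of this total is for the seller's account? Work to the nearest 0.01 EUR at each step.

Seller's account: EUR 386266.31

DAP: the seller bears all costs to the named destination except import duty and clearance.
Seller's account: goods 374713.35 + inland to port 974.00 + export clearance 329.61 + origin terminal 356.43 + freight 9497.94 + insurance 394.98 = 386266.31
Buyer's account: brokerage 194.63 + duty 1527.52 = 1722.15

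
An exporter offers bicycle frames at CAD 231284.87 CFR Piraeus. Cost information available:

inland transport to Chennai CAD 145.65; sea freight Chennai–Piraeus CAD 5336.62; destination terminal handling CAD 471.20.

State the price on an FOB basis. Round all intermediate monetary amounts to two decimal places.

Not relevant to the conversion: inland to port — on the seller under both CFR and FOB; already in the CFR price and stays in the FOB price. destination terminal — on the buyer under both terms; not part of either seller's price.
From CFR to FOB, the seller no longer bears: freight.
FOB price = 231284.87 − 5336.62 = 225948.25

FOB price: CAD 225948.25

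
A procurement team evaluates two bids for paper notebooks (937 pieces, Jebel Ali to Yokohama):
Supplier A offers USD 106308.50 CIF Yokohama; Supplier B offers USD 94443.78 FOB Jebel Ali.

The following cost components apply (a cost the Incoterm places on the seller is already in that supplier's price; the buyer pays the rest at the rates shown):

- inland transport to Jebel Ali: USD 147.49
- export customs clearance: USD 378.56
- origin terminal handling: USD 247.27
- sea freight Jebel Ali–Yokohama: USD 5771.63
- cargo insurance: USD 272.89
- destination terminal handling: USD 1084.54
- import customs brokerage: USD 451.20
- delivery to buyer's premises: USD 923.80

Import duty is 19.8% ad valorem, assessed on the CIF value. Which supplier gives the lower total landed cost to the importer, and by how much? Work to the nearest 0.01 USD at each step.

Supplier B is cheaper by USD 6972.60

Supplier A (CIF):
The CIF price already equals the CIF value: 106308.50
Import duty = 106308.50 × 19.8% = 21049.08
Buyer bears (A): 1084.54 + 451.20 + 923.80 = 2459.54
Landed cost (A) = invoice 106308.50 + 2459.54 + duty 21049.08 = 129817.12
Supplier B (FOB):
CIF value = FOB price + freight + insurance = 94443.78 + 5771.63 + 272.89 = 100488.30
Import duty = 100488.30 × 19.8% = 19896.68
Buyer bears (B): 5771.63 + 272.89 + 1084.54 + 451.20 + 923.80 = 8504.06
Landed cost (B) = invoice 94443.78 + 8504.06 + duty 19896.68 = 122844.52
Difference = |129817.12 − 122844.52| = 6972.60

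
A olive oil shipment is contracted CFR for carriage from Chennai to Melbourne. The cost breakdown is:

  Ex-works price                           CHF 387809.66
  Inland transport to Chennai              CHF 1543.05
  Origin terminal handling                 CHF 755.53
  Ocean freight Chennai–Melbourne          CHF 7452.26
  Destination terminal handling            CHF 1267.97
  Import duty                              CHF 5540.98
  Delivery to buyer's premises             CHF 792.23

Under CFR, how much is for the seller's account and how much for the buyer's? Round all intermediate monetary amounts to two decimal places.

Seller: CHF 397560.50; buyer: CHF 7601.18

CFR: the seller pays costs through ocean freight to the destination port, but not insurance.
Seller's account: goods 387809.66 + inland to port 1543.05 + origin terminal 755.53 + freight 7452.26 = 397560.50
Buyer's account: destination terminal 1267.97 + duty 5540.98 + delivery 792.23 = 7601.18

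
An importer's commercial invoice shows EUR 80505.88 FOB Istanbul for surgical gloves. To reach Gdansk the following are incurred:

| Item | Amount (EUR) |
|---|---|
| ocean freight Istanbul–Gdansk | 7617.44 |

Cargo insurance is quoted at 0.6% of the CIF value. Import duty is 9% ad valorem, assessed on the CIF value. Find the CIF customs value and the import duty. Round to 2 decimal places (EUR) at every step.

CIF value: EUR 88655.25; import duty: EUR 7978.97

Let C be the CIF value. C = FOB price + freight + 0.6% × C
C − 0.6% × C = 80505.88 + 7617.44
0.994 × C = 88123.32
C = 88123.32 / 0.994 = 88655.25
Insurance premium = 0.6% × 88655.25 = 531.93
Import duty = 88655.25 × 9% = 7978.97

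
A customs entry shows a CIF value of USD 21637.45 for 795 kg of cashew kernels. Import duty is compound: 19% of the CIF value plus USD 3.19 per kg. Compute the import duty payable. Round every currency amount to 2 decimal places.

Ad valorem component: 21637.45 × 19% = 4111.12
Specific component: 795 × 3.19 = 2536.05
Import duty = 4111.12 + 2536.05 = 6647.17

Import duty: USD 6647.17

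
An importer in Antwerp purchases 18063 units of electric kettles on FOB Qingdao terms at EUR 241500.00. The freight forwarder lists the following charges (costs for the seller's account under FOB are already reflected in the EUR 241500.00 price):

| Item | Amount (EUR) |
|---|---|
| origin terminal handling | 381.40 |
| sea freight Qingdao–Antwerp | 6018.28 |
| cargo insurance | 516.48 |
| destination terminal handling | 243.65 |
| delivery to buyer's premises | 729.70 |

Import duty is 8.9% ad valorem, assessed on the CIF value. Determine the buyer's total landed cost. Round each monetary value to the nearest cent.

FOB: the seller bears costs until goods are on board at the origin port; the buyer bears freight, insurance and all costs thereafter.
Already in the invoice (seller's account under FOB): origin terminal — exclude.
CIF value = FOB price + freight + insurance = 241500.00 + 6018.28 + 516.48 = 248034.76
Import duty = 248034.76 × 8.9% = 22075.09
Buyer bears: freight 6018.28 + insurance 516.48 + destination terminal 243.65 + delivery 729.70 + duty 22075.09 = 29583.20
Landed cost = invoice 241500.00 + 29583.20 = 271083.20

Total landed cost: EUR 271083.20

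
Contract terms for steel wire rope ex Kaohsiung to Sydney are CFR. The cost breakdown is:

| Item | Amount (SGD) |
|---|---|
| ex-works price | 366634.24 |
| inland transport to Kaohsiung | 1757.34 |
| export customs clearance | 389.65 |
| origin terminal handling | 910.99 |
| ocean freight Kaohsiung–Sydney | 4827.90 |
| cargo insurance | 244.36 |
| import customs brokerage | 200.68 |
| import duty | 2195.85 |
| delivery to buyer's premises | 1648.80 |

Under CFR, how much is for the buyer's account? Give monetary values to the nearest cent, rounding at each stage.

CFR: the seller pays costs through ocean freight to the destination port, but not insurance.
Seller's account: goods 366634.24 + inland to port 1757.34 + export clearance 389.65 + origin terminal 910.99 + freight 4827.90 = 374520.12
Buyer's account: insurance 244.36 + brokerage 200.68 + duty 2195.85 + delivery 1648.80 = 4289.69

Buyer's account: SGD 4289.69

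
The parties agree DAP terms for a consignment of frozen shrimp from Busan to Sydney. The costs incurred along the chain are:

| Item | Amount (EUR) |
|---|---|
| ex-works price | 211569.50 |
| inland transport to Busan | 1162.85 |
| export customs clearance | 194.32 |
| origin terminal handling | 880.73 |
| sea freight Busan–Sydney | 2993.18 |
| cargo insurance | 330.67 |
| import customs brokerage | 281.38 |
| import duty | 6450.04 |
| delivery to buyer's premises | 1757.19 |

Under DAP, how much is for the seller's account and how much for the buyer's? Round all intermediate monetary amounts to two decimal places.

Seller: EUR 218888.44; buyer: EUR 6731.42

DAP: the seller bears all costs to the named destination except import duty and clearance.
Seller's account: goods 211569.50 + inland to port 1162.85 + export clearance 194.32 + origin terminal 880.73 + freight 2993.18 + insurance 330.67 + delivery 1757.19 = 218888.44
Buyer's account: brokerage 281.38 + duty 6450.04 = 6731.42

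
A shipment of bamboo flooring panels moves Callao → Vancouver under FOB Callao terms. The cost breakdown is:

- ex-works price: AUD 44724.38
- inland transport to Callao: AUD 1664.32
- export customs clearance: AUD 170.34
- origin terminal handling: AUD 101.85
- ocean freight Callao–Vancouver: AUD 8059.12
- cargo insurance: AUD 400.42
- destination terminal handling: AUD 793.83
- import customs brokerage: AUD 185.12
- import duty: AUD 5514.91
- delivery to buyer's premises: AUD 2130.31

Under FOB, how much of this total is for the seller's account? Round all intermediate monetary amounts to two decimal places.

Seller's account: AUD 46660.89

FOB: the seller bears costs until goods are on board at the origin port; the buyer bears freight, insurance and all costs thereafter.
Seller's account: goods 44724.38 + inland to port 1664.32 + export clearance 170.34 + origin terminal 101.85 = 46660.89
Buyer's account: freight 8059.12 + insurance 400.42 + destination terminal 793.83 + brokerage 185.12 + duty 5514.91 + delivery 2130.31 = 17083.71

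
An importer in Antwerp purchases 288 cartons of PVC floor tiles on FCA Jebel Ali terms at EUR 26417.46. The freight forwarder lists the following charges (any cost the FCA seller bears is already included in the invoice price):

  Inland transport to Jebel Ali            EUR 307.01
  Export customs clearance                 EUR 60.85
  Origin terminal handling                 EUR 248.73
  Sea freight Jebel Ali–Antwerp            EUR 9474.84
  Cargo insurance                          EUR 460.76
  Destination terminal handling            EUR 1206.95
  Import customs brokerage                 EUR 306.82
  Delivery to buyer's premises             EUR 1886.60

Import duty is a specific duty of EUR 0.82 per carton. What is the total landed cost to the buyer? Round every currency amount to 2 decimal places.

Total landed cost: EUR 40238.32

FCA: the seller delivers export-cleared goods to the carrier; the buyer bears costs from that point.
Already in the invoice (seller's account under FCA): inland to port, export clearance — exclude.
CIF value = FCA price + origin terminal + freight + insurance = 26417.46 + 248.73 + 9474.84 + 460.76 = 36601.79
Import duty = 288 × 0.82 = 236.16
Buyer bears: origin terminal 248.73 + freight 9474.84 + insurance 460.76 + destination terminal 1206.95 + brokerage 306.82 + delivery 1886.60 + duty 236.16 = 13820.86
Landed cost = invoice 26417.46 + 13820.86 = 40238.32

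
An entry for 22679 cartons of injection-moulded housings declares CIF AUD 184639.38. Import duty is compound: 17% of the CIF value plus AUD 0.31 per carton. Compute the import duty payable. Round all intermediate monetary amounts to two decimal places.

Import duty: AUD 38419.18

Ad valorem component: 184639.38 × 17% = 31388.69
Specific component: 22679 × 0.31 = 7030.49
Import duty = 31388.69 + 7030.49 = 38419.18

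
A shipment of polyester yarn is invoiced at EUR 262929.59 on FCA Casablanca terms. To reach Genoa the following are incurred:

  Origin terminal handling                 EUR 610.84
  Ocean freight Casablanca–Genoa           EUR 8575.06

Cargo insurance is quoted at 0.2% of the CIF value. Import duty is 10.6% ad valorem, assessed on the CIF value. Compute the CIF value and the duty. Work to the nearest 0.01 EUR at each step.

CIF value: EUR 272660.81; import duty: EUR 28902.05

Let C be the CIF value. C = FCA price + pre-shipment costs + freight + 0.2% × C
C − 0.2% × C = 262929.59 + 610.84 + 8575.06
0.998 × C = 272115.49
C = 272115.49 / 0.998 = 272660.81
Insurance premium = 0.2% × 272660.81 = 545.32
Import duty = 272660.81 × 10.6% = 28902.05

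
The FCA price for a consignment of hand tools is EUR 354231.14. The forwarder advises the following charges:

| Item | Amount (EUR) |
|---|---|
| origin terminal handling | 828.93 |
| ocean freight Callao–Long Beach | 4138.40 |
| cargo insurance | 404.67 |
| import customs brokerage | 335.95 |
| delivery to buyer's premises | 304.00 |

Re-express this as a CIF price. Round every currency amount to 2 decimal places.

CIF price: EUR 359603.14

Not relevant to the conversion: delivery, brokerage — on the buyer under both terms; not part of either seller's price.
From FCA to CIF, the seller additionally bears: origin terminal, freight, insurance.
CIF price = 354231.14 + 828.93 + 4138.40 + 404.67 = 359603.14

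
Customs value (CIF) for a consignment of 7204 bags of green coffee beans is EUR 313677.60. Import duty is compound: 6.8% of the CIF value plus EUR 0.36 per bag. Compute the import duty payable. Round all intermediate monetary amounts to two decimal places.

Ad valorem component: 313677.60 × 6.8% = 21330.08
Specific component: 7204 × 0.36 = 2593.44
Import duty = 21330.08 + 2593.44 = 23923.52

Import duty: EUR 23923.52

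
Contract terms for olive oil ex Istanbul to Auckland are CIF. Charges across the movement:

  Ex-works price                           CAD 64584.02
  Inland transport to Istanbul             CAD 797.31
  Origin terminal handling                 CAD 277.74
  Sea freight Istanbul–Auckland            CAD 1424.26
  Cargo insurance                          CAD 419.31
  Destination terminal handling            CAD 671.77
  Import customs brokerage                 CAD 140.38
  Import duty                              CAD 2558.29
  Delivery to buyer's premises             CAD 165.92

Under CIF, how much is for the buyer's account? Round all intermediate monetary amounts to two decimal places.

CIF: the seller pays costs through ocean freight and marine insurance to the destination port.
Seller's account: goods 64584.02 + inland to port 797.31 + origin terminal 277.74 + freight 1424.26 + insurance 419.31 = 67502.64
Buyer's account: destination terminal 671.77 + brokerage 140.38 + duty 2558.29 + delivery 165.92 = 3536.36

Buyer's account: CAD 3536.36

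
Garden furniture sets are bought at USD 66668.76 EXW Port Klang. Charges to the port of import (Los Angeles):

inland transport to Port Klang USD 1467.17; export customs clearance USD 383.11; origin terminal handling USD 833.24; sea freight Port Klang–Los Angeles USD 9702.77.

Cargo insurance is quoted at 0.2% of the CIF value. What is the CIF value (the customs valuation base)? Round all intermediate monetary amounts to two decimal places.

CIF value: USD 79213.48

Let C be the CIF value. C = EXW price + pre-shipment costs + freight + 0.2% × C
C − 0.2% × C = 66668.76 + 1467.17 + 383.11 + 833.24 + 9702.77
0.998 × C = 79055.05
C = 79055.05 / 0.998 = 79213.48
Insurance premium = 0.2% × 79213.48 = 158.43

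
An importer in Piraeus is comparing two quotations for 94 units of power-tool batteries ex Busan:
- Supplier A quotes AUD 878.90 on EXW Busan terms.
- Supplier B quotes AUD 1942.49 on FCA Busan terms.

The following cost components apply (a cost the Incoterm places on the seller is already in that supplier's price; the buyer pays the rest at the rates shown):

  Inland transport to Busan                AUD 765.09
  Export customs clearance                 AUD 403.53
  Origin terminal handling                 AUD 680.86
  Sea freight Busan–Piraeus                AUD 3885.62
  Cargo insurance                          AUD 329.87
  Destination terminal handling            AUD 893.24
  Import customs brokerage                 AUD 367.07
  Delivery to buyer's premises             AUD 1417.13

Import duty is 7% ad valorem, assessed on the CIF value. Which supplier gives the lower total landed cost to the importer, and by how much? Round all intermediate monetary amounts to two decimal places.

Supplier B is cheaper by AUD 112.38

Supplier A (EXW):
CIF value = EXW price + inland to port + export clearance + origin terminal + freight + insurance = 878.90 + 765.09 + 403.53 + 680.86 + 3885.62 + 329.87 = 6943.87
Import duty = 6943.87 × 7% = 486.07
Buyer bears (A): 765.09 + 403.53 + 680.86 + 3885.62 + 329.87 + 893.24 + 367.07 + 1417.13 = 8742.41
Landed cost (A) = invoice 878.90 + 8742.41 + duty 486.07 = 10107.38
Supplier B (FCA):
CIF value = FCA price + origin terminal + freight + insurance = 1942.49 + 680.86 + 3885.62 + 329.87 = 6838.84
Import duty = 6838.84 × 7% = 478.72
Buyer bears (B): 680.86 + 3885.62 + 329.87 + 893.24 + 367.07 + 1417.13 = 7573.79
Landed cost (B) = invoice 1942.49 + 7573.79 + duty 478.72 = 9995.00
Difference = |10107.38 − 9995.00| = 112.38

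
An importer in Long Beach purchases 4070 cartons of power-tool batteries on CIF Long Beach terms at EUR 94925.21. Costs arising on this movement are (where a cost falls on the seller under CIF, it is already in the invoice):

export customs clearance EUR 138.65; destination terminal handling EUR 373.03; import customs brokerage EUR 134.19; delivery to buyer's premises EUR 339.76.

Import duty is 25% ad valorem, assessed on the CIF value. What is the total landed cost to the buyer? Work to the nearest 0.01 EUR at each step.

CIF: the seller pays costs through ocean freight and marine insurance to the destination port.
Already in the invoice (seller's account under CIF): export clearance — exclude.
The CIF price already equals the CIF value: 94925.21
Import duty = 94925.21 × 25% = 23731.30
Buyer bears: destination terminal 373.03 + brokerage 134.19 + delivery 339.76 + duty 23731.30 = 24578.28
Landed cost = invoice 94925.21 + 24578.28 = 119503.49

Total landed cost: EUR 119503.49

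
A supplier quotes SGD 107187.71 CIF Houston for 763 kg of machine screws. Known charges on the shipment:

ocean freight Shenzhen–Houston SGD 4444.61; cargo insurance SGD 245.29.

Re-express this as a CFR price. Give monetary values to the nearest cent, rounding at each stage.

CFR price: SGD 106942.42

Not relevant to the conversion: freight — on the seller under both CIF and CFR; already in the CIF price and stays in the CFR price.
From CIF to CFR, the seller no longer bears: insurance.
CFR price = 107187.71 − 245.29 = 106942.42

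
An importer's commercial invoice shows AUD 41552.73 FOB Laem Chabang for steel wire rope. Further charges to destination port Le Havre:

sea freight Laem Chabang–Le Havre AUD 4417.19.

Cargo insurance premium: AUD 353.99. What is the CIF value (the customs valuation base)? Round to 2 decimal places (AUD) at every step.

CIF = FOB price + freight + insurance
CIF = 41552.73 + 4417.19 + 353.99 = 46323.91

CIF value: AUD 46323.91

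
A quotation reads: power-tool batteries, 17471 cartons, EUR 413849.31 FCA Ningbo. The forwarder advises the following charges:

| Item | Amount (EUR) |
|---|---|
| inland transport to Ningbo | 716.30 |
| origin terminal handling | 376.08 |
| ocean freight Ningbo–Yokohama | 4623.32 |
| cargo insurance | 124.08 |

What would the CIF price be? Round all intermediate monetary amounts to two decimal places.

Not relevant to the conversion: inland to port — on the seller under both FCA and CIF; already in the FCA price and stays in the CIF price.
From FCA to CIF, the seller additionally bears: origin terminal, freight, insurance.
CIF price = 413849.31 + 376.08 + 4623.32 + 124.08 = 418972.79

CIF price: EUR 418972.79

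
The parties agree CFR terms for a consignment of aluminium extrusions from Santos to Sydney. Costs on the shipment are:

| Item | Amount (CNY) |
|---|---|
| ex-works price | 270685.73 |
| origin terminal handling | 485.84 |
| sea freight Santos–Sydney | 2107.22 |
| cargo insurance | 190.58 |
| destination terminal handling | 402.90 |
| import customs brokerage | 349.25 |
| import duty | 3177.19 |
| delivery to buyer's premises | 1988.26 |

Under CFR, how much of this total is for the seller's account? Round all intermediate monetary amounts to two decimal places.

Seller's account: CNY 273278.79

CFR: the seller pays costs through ocean freight to the destination port, but not insurance.
Seller's account: goods 270685.73 + origin terminal 485.84 + freight 2107.22 = 273278.79
Buyer's account: insurance 190.58 + destination terminal 402.90 + brokerage 349.25 + duty 3177.19 + delivery 1988.26 = 6108.18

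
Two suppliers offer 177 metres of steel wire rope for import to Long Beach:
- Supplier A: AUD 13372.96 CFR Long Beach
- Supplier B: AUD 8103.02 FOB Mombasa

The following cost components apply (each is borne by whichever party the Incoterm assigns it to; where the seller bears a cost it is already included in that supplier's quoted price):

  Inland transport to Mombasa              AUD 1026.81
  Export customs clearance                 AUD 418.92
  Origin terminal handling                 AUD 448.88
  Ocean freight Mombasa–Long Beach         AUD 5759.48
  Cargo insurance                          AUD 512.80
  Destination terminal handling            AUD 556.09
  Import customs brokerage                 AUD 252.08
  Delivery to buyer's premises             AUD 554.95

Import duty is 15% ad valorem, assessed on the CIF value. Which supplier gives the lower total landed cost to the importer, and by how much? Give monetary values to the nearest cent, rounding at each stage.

Supplier A is cheaper by AUD 562.98

Supplier A (CFR):
CIF value = CFR price + insurance = 13372.96 + 512.80 = 13885.76
Import duty = 13885.76 × 15% = 2082.86
Buyer bears (A): 512.80 + 556.09 + 252.08 + 554.95 = 1875.92
Landed cost (A) = invoice 13372.96 + 1875.92 + duty 2082.86 = 17331.74
Supplier B (FOB):
CIF value = FOB price + freight + insurance = 8103.02 + 5759.48 + 512.80 = 14375.30
Import duty = 14375.30 × 15% = 2156.30
Buyer bears (B): 5759.48 + 512.80 + 556.09 + 252.08 + 554.95 = 7635.40
Landed cost (B) = invoice 8103.02 + 7635.40 + duty 2156.30 = 17894.72
Difference = |17331.74 − 17894.72| = 562.98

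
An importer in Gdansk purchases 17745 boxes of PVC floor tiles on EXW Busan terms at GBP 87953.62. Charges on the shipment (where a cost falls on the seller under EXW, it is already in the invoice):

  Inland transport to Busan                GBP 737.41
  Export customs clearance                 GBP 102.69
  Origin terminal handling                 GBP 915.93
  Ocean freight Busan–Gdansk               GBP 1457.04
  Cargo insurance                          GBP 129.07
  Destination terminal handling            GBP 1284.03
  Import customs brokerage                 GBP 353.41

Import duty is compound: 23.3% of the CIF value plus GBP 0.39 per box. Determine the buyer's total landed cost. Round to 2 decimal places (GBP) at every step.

Total landed cost: GBP 121125.66

EXW: the seller makes goods available at their premises; the buyer bears all onward costs.
CIF value = EXW price + inland to port + export clearance + origin terminal + freight + insurance = 87953.62 + 737.41 + 102.69 + 915.93 + 1457.04 + 129.07 = 91295.76
Ad valorem component: 91295.76 × 23.3% = 21271.91
Specific component: 17745 × 0.39 = 6920.55
Import duty = 21271.91 + 6920.55 = 28192.46
Buyer bears: inland to port 737.41 + export clearance 102.69 + origin terminal 915.93 + freight 1457.04 + insurance 129.07 + destination terminal 1284.03 + brokerage 353.41 + duty 28192.46 = 33172.04
Landed cost = invoice 87953.62 + 33172.04 = 121125.66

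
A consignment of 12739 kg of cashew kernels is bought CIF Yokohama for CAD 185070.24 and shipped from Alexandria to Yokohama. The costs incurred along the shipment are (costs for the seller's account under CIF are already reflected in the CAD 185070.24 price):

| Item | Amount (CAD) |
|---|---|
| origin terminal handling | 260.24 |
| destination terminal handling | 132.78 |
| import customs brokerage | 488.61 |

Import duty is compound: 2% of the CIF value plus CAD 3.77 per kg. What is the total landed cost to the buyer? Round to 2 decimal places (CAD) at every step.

CIF: the seller pays costs through ocean freight and marine insurance to the destination port.
Already in the invoice (seller's account under CIF): origin terminal — exclude.
The CIF price already equals the CIF value: 185070.24
Ad valorem component: 185070.24 × 2% = 3701.40
Specific component: 12739 × 3.77 = 48026.03
Import duty = 3701.40 + 48026.03 = 51727.43
Buyer bears: destination terminal 132.78 + brokerage 488.61 + duty 51727.43 = 52348.82
Landed cost = invoice 185070.24 + 52348.82 = 237419.06

Total landed cost: CAD 237419.06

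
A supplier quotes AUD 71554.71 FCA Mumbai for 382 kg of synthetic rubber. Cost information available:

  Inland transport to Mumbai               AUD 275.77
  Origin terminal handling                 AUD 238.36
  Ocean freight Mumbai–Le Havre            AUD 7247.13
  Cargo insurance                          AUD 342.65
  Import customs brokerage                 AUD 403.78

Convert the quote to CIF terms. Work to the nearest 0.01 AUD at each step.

CIF price: AUD 79382.85

Not relevant to the conversion: inland to port — on the seller under both FCA and CIF; already in the FCA price and stays in the CIF price. brokerage — on the buyer under both terms; not part of either seller's price.
From FCA to CIF, the seller additionally bears: origin terminal, freight, insurance.
CIF price = 71554.71 + 238.36 + 7247.13 + 342.65 = 79382.85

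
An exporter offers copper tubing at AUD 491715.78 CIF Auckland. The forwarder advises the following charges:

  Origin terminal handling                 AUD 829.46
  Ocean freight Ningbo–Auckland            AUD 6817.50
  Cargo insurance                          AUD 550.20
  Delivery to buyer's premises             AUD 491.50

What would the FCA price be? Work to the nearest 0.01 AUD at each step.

FCA price: AUD 483518.62

Not relevant to the conversion: delivery — on the buyer under both terms; not part of either seller's price.
From CIF to FCA, the seller no longer bears: origin terminal, freight, insurance.
FCA price = 491715.78 − 829.46 − 6817.50 − 550.20 = 483518.62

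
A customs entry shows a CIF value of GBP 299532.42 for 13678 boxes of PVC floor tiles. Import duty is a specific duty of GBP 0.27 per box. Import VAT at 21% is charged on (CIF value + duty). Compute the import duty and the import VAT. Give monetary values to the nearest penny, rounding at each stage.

Import duty: GBP 3693.06; import VAT: GBP 63677.35

Import duty = 13678 × 0.27 = 3693.06
VAT base = CIF + duty = 299532.42 + 3693.06 = 303225.48
Import VAT = 303225.48 × 21% = 63677.35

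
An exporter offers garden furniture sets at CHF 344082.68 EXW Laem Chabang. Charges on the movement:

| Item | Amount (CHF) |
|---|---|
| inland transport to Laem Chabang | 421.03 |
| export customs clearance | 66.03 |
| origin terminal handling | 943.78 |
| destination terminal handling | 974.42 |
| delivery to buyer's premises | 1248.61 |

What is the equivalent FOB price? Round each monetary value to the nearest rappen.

FOB price: CHF 345513.52

Not relevant to the conversion: destination terminal, delivery — on the buyer under both terms; not part of either seller's price.
From EXW to FOB, the seller additionally bears: inland to port, export clearance, origin terminal.
FOB price = 344082.68 + 421.03 + 66.03 + 943.78 = 345513.52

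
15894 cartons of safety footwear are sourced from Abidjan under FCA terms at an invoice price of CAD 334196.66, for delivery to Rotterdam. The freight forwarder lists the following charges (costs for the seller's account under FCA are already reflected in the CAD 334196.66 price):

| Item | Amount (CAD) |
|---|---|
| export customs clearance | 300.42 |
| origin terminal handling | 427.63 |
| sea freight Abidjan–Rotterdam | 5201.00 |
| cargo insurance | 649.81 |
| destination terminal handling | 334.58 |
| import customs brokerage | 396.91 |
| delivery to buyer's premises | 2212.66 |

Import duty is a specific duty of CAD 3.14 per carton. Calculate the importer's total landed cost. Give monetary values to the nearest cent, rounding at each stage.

Total landed cost: CAD 393326.41

FCA: the seller delivers export-cleared goods to the carrier; the buyer bears costs from that point.
Already in the invoice (seller's account under FCA): export clearance — exclude.
CIF value = FCA price + origin terminal + freight + insurance = 334196.66 + 427.63 + 5201.00 + 649.81 = 340475.10
Import duty = 15894 × 3.14 = 49907.16
Buyer bears: origin terminal 427.63 + freight 5201.00 + insurance 649.81 + destination terminal 334.58 + brokerage 396.91 + delivery 2212.66 + duty 49907.16 = 59129.75
Landed cost = invoice 334196.66 + 59129.75 = 393326.41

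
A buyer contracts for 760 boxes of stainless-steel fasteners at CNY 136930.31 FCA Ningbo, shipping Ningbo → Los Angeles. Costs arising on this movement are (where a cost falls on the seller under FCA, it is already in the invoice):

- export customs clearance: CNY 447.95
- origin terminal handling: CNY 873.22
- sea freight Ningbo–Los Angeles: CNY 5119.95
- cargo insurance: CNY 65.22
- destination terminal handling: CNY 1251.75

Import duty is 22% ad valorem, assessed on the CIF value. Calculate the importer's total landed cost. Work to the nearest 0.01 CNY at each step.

FCA: the seller delivers export-cleared goods to the carrier; the buyer bears costs from that point.
Already in the invoice (seller's account under FCA): export clearance — exclude.
CIF value = FCA price + origin terminal + freight + insurance = 136930.31 + 873.22 + 5119.95 + 65.22 = 142988.70
Import duty = 142988.70 × 22% = 31457.51
Buyer bears: origin terminal 873.22 + freight 5119.95 + insurance 65.22 + destination terminal 1251.75 + duty 31457.51 = 38767.65
Landed cost = invoice 136930.31 + 38767.65 = 175697.96

Total landed cost: CNY 175697.96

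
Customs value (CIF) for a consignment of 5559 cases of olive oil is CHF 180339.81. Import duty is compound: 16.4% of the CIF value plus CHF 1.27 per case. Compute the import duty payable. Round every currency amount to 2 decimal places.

Import duty: CHF 36635.66

Ad valorem component: 180339.81 × 16.4% = 29575.73
Specific component: 5559 × 1.27 = 7059.93
Import duty = 29575.73 + 7059.93 = 36635.66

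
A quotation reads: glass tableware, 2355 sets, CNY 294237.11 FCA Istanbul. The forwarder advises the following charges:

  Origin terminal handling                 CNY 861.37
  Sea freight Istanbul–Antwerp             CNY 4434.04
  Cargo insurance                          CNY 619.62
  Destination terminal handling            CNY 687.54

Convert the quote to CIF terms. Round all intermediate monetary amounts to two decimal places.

Not relevant to the conversion: destination terminal — on the buyer under both terms; not part of either seller's price.
From FCA to CIF, the seller additionally bears: origin terminal, freight, insurance.
CIF price = 294237.11 + 861.37 + 4434.04 + 619.62 = 300152.14

CIF price: CNY 300152.14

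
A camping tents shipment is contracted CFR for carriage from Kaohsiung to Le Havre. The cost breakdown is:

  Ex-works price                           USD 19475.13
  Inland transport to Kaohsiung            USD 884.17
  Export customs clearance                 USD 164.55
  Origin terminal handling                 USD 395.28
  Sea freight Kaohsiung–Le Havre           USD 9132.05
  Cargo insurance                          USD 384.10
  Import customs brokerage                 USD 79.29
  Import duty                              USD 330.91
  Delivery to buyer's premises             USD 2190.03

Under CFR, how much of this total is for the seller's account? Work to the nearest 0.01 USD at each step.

CFR: the seller pays costs through ocean freight to the destination port, but not insurance.
Seller's account: goods 19475.13 + inland to port 884.17 + export clearance 164.55 + origin terminal 395.28 + freight 9132.05 = 30051.18
Buyer's account: insurance 384.10 + brokerage 79.29 + duty 330.91 + delivery 2190.03 = 2984.33

Seller's account: USD 30051.18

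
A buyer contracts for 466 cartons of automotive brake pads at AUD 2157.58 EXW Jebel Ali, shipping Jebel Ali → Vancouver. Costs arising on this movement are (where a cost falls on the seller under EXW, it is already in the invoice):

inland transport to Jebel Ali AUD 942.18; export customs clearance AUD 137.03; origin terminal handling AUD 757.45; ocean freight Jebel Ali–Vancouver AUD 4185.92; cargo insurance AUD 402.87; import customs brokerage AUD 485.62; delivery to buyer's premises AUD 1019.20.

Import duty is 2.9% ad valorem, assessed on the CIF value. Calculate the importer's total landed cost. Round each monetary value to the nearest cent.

EXW: the seller makes goods available at their premises; the buyer bears all onward costs.
CIF value = EXW price + inland to port + export clearance + origin terminal + freight + insurance = 2157.58 + 942.18 + 137.03 + 757.45 + 4185.92 + 402.87 = 8583.03
Import duty = 8583.03 × 2.9% = 248.91
Buyer bears: inland to port 942.18 + export clearance 137.03 + origin terminal 757.45 + freight 4185.92 + insurance 402.87 + brokerage 485.62 + delivery 1019.20 + duty 248.91 = 8179.18
Landed cost = invoice 2157.58 + 8179.18 = 10336.76

Total landed cost: AUD 10336.76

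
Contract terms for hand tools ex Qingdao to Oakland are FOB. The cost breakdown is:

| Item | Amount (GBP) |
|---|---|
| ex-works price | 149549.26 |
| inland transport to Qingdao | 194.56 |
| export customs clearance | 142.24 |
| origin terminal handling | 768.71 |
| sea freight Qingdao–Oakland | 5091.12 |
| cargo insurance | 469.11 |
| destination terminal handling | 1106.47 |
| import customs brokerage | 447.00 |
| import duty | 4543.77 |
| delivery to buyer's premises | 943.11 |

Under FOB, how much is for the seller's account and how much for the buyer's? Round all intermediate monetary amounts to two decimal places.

FOB: the seller bears costs until goods are on board at the origin port; the buyer bears freight, insurance and all costs thereafter.
Seller's account: goods 149549.26 + inland to port 194.56 + export clearance 142.24 + origin terminal 768.71 = 150654.77
Buyer's account: freight 5091.12 + insurance 469.11 + destination terminal 1106.47 + brokerage 447.00 + duty 4543.77 + delivery 943.11 = 12600.58

Seller: GBP 150654.77; buyer: GBP 12600.58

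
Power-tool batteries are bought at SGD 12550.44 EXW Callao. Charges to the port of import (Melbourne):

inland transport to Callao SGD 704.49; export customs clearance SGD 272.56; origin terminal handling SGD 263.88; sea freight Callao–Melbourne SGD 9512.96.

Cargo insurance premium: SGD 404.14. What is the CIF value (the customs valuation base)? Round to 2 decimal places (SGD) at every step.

CIF = EXW price + pre-shipment costs + freight + insurance
CIF = 12550.44 + 704.49 + 272.56 + 263.88 + 9512.96 + 404.14 = 23708.47

CIF value: SGD 23708.47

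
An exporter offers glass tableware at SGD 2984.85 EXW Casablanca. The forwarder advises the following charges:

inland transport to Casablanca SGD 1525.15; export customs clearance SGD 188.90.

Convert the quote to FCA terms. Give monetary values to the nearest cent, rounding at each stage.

FCA price: SGD 4698.90

From EXW to FCA, the seller additionally bears: inland to port, export clearance.
FCA price = 2984.85 + 1525.15 + 188.90 = 4698.90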